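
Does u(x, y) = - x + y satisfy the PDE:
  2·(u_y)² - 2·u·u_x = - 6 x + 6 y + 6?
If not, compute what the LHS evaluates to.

Evaluate each term of the left-hand side for u = - x + y.
Derivatives:
  u_y = 1
  u_x = -1
Terms:
  2·(u_y)² = 2
  -2·u·u_x = - 2 x + 2 y
Sum: LHS = - 2 x + 2 y + 2
Given right-hand side: - 6 x + 6 y + 6. Difference LHS − RHS = 4 x - 4 y - 4 ≠ 0, so u is not a solution.

Answer: No, the LHS evaluates to - 2 x + 2 y + 2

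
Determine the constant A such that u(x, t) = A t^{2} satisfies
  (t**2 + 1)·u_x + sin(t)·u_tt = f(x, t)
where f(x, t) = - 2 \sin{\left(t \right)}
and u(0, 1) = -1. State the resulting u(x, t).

Substitute the ansatz u = A t^{2} into the left-hand side.
Derivatives of the ansatz:
  u_x = 0
  u_tt = 2 A
Term by term:
  (t**2 + 1)·u_x = 0
  sin(t)·u_tt = 2 A \sin{\left(t \right)}
So the left-hand side equals
  2 A \sin{\left(t \right)}
This must equal f(x, t) = - 2 \sin{\left(t \right)} identically.
Matching coefficients of the independent functions:
  [\sin{\left(t \right)}]:  2 A = -2
Solving: A = -1.
Check against the point condition:
  u(0, 1) = -1  ⟹  A = -1  ✓
Hence u(x, t) = - t^{2}.

Answer: u(x, t) = - t^{2}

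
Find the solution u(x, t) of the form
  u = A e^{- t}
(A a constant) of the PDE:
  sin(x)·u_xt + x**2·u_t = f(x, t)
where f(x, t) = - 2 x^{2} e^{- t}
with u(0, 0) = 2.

Answer: u(x, t) = 2 e^{- t}

Derivation:
Substitute the ansatz u = A e^{- t} into the left-hand side.
Derivatives of the ansatz:
  u_xt = 0
  u_t = - A e^{- t}
Term by term:
  sin(x)·u_xt = 0
  x**2·u_t = - A x^{2} e^{- t}
So the left-hand side equals
  - A x^{2} e^{- t}
This must equal f(x, t) = - 2 x^{2} e^{- t} identically.
Matching coefficients of the independent functions:
  [x^{2} e^{- t}]:  - A = -2
Solving: A = 2.
Check against the point condition:
  u(0, 0) = 2  ⟹  A = 2  ✓
Hence u(x, t) = 2 e^{- t}.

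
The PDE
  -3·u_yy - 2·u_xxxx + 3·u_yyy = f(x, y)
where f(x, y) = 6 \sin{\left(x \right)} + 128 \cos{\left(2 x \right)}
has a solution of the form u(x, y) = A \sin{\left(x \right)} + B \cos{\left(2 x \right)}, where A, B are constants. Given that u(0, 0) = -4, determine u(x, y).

Answer: u(x, y) = - 3 \sin{\left(x \right)} - 4 \cos{\left(2 x \right)}

Derivation:
Substitute the ansatz u = A \sin{\left(x \right)} + B \cos{\left(2 x \right)} into the left-hand side.
Derivatives of the ansatz:
  u_yy = 0
  u_xxxx = A \sin{\left(x \right)} + 16 B \cos{\left(2 x \right)}
  u_yyy = 0
Term by term:
  -3·u_yy = 0
  -2·u_xxxx = - 2 A \sin{\left(x \right)} - 32 B \cos{\left(2 x \right)}
  3·u_yyy = 0
So the left-hand side equals
  - 2 A \sin{\left(x \right)} - 32 B \cos{\left(2 x \right)}
This must equal f(x, y) = 6 \sin{\left(x \right)} + 128 \cos{\left(2 x \right)} identically.
Matching coefficients of the independent functions:
  [\sin{\left(x \right)}]:  - 2 A = 6
  [\cos{\left(2 x \right)}]:  - 32 B = 128
Solving: A = -3, B = -4.
Check against the point condition:
  u(0, 0) = -4  ⟹  B = -4  ✓
Hence u(x, y) = - 3 \sin{\left(x \right)} - 4 \cos{\left(2 x \right)}.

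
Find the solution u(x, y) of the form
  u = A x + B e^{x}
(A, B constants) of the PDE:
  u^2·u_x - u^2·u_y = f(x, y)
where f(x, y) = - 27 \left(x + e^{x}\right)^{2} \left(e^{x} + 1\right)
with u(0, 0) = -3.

Answer: u(x, y) = - 3 x - 3 e^{x}

Derivation:
Substitute the ansatz u = A x + B e^{x} into the left-hand side.
Derivatives of the ansatz:
  u_x = A + B e^{x}
  u_y = 0
Term by term:
  u^2·u_x = A^{3} x^{2} + A^{2} B x^{2} e^{x} + 2 A^{2} B x e^{x} + 2 A B^{2} x e^{2 x} + A B^{2} e^{2 x} + B^{3} e^{3 x}
  -u^2·u_y = 0
So the left-hand side equals
  A^{3} x^{2} + A^{2} B x^{2} e^{x} + 2 A^{2} B x e^{x} + 2 A B^{2} x e^{2 x} + A B^{2} e^{2 x} + B^{3} e^{3 x}
This must equal f(x, y) identically; expanded, f = - 27 x^{2} e^{x} - 27 x^{2} - 54 x e^{2 x} - 54 x e^{x} - 27 e^{3 x} - 27 e^{2 x}.
Matching coefficients of the independent functions:
  [x^{2}]:  A^{3} = -27
  [x e^{x}]:  2 A^{2} B = -54
  [x e^{2 x}]:  2 A B^{2} = -54
  [x^{2} e^{x}]:  A^{2} B = -27
  [e^{2 x}]:  A B^{2} = -27
  [e^{3 x}]:  B^{3} = -27
Solving: A = -3, B = -3.
Check against the point condition:
  u(0, 0) = -3  ⟹  B = -3  ✓
Hence u(x, y) = - 3 x - 3 e^{x}.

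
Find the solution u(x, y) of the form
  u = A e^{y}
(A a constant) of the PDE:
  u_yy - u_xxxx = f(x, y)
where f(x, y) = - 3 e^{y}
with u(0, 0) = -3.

Answer: u(x, y) = - 3 e^{y}

Derivation:
Substitute the ansatz u = A e^{y} into the left-hand side.
Derivatives of the ansatz:
  u_yy = A e^{y}
  u_xxxx = 0
Term by term:
  u_yy = A e^{y}
  -u_xxxx = 0
So the left-hand side equals
  A e^{y}
This must equal f(x, y) = - 3 e^{y} identically.
Matching coefficients of the independent functions:
  [e^{y}]:  A = -3
Solving: A = -3.
Check against the point condition:
  u(0, 0) = -3  ⟹  A = -3  ✓
Hence u(x, y) = - 3 e^{y}.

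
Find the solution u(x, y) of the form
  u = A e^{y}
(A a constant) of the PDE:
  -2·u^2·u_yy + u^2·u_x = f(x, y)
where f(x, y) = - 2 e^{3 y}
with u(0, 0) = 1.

Substitute the ansatz u = A e^{y} into the left-hand side.
Derivatives of the ansatz:
  u_yy = A e^{y}
  u_x = 0
Term by term:
  -2·u^2·u_yy = - 2 A^{3} e^{3 y}
  u^2·u_x = 0
So the left-hand side equals
  - 2 A^{3} e^{3 y}
This must equal f(x, y) = - 2 e^{3 y} identically.
Matching coefficients of the independent functions:
  [e^{3 y}]:  - 2 A^{3} = -2
Solving: A = 1.
Check against the point condition:
  u(0, 0) = 1  ⟹  A = 1  ✓
Hence u(x, y) = e^{y}.

Answer: u(x, y) = e^{y}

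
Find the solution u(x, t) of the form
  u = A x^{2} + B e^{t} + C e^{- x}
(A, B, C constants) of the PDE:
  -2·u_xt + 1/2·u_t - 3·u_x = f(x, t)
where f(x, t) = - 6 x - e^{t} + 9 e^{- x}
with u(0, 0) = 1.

Substitute the ansatz u = A x^{2} + B e^{t} + C e^{- x} into the left-hand side.
Derivatives of the ansatz:
  u_xt = 0
  u_t = B e^{t}
  u_x = 2 A x - C e^{- x}
Term by term:
  -2·u_xt = 0
  1/2·u_t = \frac{B e^{t}}{2}
  -3·u_x = - 6 A x + 3 C e^{- x}
So the left-hand side equals
  - 6 A x + \frac{B e^{t}}{2} + 3 C e^{- x}
This must equal f(x, t) = - 6 x - e^{t} + 9 e^{- x} identically.
Matching coefficients of the independent functions:
  [x]:  - 6 A = -6
  [e^{t}]:  \frac{B}{2} = -1
  [e^{- x}]:  3 C = 9
Solving: A = 1, B = -2, C = 3.
Check against the point condition:
  u(0, 0) = 1  ⟹  B + C = 1  ✓
Hence u(x, t) = x^{2} - 2 e^{t} + 3 e^{- x}.

Answer: u(x, t) = x^{2} - 2 e^{t} + 3 e^{- x}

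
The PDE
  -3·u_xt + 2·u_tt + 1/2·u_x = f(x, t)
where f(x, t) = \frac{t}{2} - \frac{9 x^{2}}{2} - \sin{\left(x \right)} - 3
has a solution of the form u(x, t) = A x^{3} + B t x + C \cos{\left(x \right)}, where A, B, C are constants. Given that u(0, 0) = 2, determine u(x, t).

Substitute the ansatz u = A x^{3} + B t x + C \cos{\left(x \right)} into the left-hand side.
Derivatives of the ansatz:
  u_xt = B
  u_tt = 0
  u_x = 3 A x^{2} + B t - C \sin{\left(x \right)}
Term by term:
  -3·u_xt = - 3 B
  2·u_tt = 0
  1/2·u_x = \frac{3 A x^{2}}{2} + \frac{B t}{2} - \frac{C \sin{\left(x \right)}}{2}
So the left-hand side equals
  \frac{3 A x^{2}}{2} + \frac{B t}{2} - 3 B - \frac{C \sin{\left(x \right)}}{2}
This must equal f(x, t) = \frac{t}{2} - \frac{9 x^{2}}{2} - \sin{\left(x \right)} - 3 identically.
Matching coefficients of the independent functions:
  [constant term]:  - 3 B = -3
  [t]:  \frac{B}{2} = \frac{1}{2}
  [x^{2}]:  \frac{3 A}{2} = - \frac{9}{2}
  [\sin{\left(x \right)}]:  - \frac{C}{2} = -1
Solving: A = -3, B = 1, C = 2.
Check against the point condition:
  u(0, 0) = 2  ⟹  C = 2  ✓
Hence u(x, t) = t x - 3 x^{3} + 2 \cos{\left(x \right)}.

Answer: u(x, t) = t x - 3 x^{3} + 2 \cos{\left(x \right)}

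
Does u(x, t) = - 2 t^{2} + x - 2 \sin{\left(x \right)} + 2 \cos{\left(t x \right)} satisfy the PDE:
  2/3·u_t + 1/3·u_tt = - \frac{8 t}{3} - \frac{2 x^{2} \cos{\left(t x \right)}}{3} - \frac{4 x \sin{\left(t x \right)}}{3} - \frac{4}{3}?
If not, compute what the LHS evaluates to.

Answer: Yes

Derivation:
Evaluate each term of the left-hand side for u = - 2 t^{2} + x - 2 \sin{\left(x \right)} + 2 \cos{\left(t x \right)}.
Derivatives:
  u_t = - 4 t - 2 x \sin{\left(t x \right)}
  u_tt = - 2 x^{2} \cos{\left(t x \right)} - 4
Terms:
  2/3·u_t = - \frac{8 t}{3} - \frac{4 x \sin{\left(t x \right)}}{3}
  1/3·u_tt = - \frac{2 x^{2} \cos{\left(t x \right)}}{3} - \frac{4}{3}
Sum: LHS = - \frac{8 t}{3} - \frac{2 x^{2} \cos{\left(t x \right)}}{3} - \frac{4 x \sin{\left(t x \right)}}{3} - \frac{4}{3}
This is exactly the given right-hand side, so u is a solution.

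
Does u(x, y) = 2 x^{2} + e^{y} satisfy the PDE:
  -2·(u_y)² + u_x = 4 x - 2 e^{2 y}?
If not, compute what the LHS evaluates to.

Evaluate each term of the left-hand side for u = 2 x^{2} + e^{y}.
Derivatives:
  u_y = e^{y}
  u_x = 4 x
Terms:
  -2·(u_y)² = - 2 e^{2 y}
  u_x = 4 x
Sum: LHS = 4 x - 2 e^{2 y}
This is exactly the given right-hand side, so u is a solution.

Answer: Yes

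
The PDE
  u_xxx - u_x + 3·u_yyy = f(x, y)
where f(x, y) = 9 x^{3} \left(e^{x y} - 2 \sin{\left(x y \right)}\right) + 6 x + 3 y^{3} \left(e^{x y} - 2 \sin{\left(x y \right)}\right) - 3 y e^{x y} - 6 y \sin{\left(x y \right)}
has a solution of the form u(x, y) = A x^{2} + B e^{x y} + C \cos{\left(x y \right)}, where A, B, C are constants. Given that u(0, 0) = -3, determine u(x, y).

Substitute the ansatz u = A x^{2} + B e^{x y} + C \cos{\left(x y \right)} into the left-hand side.
Derivatives of the ansatz:
  u_xxx = B y^{3} e^{x y} + C y^{3} \sin{\left(x y \right)}
  u_x = 2 A x + B y e^{x y} - C y \sin{\left(x y \right)}
  u_yyy = B x^{3} e^{x y} + C x^{3} \sin{\left(x y \right)}
Term by term:
  u_xxx = B y^{3} e^{x y} + C y^{3} \sin{\left(x y \right)}
  -u_x = - 2 A x - B y e^{x y} + C y \sin{\left(x y \right)}
  3·u_yyy = 3 B x^{3} e^{x y} + 3 C x^{3} \sin{\left(x y \right)}
So the left-hand side equals
  - 2 A x + 3 B x^{3} e^{x y} + B y^{3} e^{x y} - B y e^{x y} + 3 C x^{3} \sin{\left(x y \right)} + C y^{3} \sin{\left(x y \right)} + C y \sin{\left(x y \right)}
This must equal f(x, y) identically; expanded, f = 9 x^{3} e^{x y} - 18 x^{3} \sin{\left(x y \right)} + 6 x + 3 y^{3} e^{x y} - 6 y^{3} \sin{\left(x y \right)} - 3 y e^{x y} - 6 y \sin{\left(x y \right)}.
Matching coefficients of the independent functions:
  [x]:  - 2 A = 6
  [x^{3} e^{x y}]:  3 B = 9
  [x^{3} \sin{\left(x y \right)}]:  3 C = -18
  [y e^{x y}]:  - B = -3
  [y \sin{\left(x y \right)}, y^{3} \sin{\left(x y \right)}]:  C = -6
  [y^{3} e^{x y}]:  B = 3
Solving: A = -3, B = 3, C = -6.
Check against the point condition:
  u(0, 0) = -3  ⟹  B + C = -3  ✓
Hence u(x, y) = - 3 x^{2} + 3 e^{x y} - 6 \cos{\left(x y \right)}.

Answer: u(x, y) = - 3 x^{2} + 3 e^{x y} - 6 \cos{\left(x y \right)}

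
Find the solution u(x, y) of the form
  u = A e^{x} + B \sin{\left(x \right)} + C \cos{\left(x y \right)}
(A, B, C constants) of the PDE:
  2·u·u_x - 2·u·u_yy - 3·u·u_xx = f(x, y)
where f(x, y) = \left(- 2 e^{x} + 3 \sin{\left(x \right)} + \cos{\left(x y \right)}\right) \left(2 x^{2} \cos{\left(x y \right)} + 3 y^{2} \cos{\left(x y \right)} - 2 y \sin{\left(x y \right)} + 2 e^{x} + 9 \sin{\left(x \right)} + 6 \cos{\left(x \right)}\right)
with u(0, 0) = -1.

Substitute the ansatz u = A e^{x} + B \sin{\left(x \right)} + C \cos{\left(x y \right)} into the left-hand side.
Derivatives of the ansatz:
  u_x = A e^{x} + B \cos{\left(x \right)} - C y \sin{\left(x y \right)}
  u_yy = - C x^{2} \cos{\left(x y \right)}
  u_xx = A e^{x} - B \sin{\left(x \right)} - C y^{2} \cos{\left(x y \right)}
Term by term:
  2·u·u_x = 2 A^{2} e^{2 x} + 2 A B e^{x} \sin{\left(x \right)} + 2 A B e^{x} \cos{\left(x \right)} - 2 A C y e^{x} \sin{\left(x y \right)} + 2 A C e^{x} \cos{\left(x y \right)} + 2 B^{2} \sin{\left(x \right)} \cos{\left(x \right)} - 2 B C y \sin{\left(x \right)} \sin{\left(x y \right)} + 2 B C \cos{\left(x \right)} \cos{\left(x y \right)} - 2 C^{2} y \sin{\left(x y \right)} \cos{\left(x y \right)}
  -2·u·u_yy = 2 A C x^{2} e^{x} \cos{\left(x y \right)} + 2 B C x^{2} \sin{\left(x \right)} \cos{\left(x y \right)} + 2 C^{2} x^{2} \cos^{2}{\left(x y \right)}
  -3·u·u_xx = - 3 A^{2} e^{2 x} + 3 A C y^{2} e^{x} \cos{\left(x y \right)} - 3 A C e^{x} \cos{\left(x y \right)} + 3 B^{2} \sin^{2}{\left(x \right)} + 3 B C y^{2} \sin{\left(x \right)} \cos{\left(x y \right)} + 3 B C \sin{\left(x \right)} \cos{\left(x y \right)} + 3 C^{2} y^{2} \cos^{2}{\left(x y \right)}
So the left-hand side equals
  - A^{2} e^{2 x} + 2 A B e^{x} \sin{\left(x \right)} + 2 A B e^{x} \cos{\left(x \right)} + 2 A C x^{2} e^{x} \cos{\left(x y \right)} + 3 A C y^{2} e^{x} \cos{\left(x y \right)} - 2 A C y e^{x} \sin{\left(x y \right)} - A C e^{x} \cos{\left(x y \right)} + 3 B^{2} \sin^{2}{\left(x \right)} + 2 B^{2} \sin{\left(x \right)} \cos{\left(x \right)} + 2 B C x^{2} \sin{\left(x \right)} \cos{\left(x y \right)} + 3 B C y^{2} \sin{\left(x \right)} \cos{\left(x y \right)} - 2 B C y \sin{\left(x \right)} \sin{\left(x y \right)} + 3 B C \sin{\left(x \right)} \cos{\left(x y \right)} + 2 B C \cos{\left(x \right)} \cos{\left(x y \right)} + 2 C^{2} x^{2} \cos^{2}{\left(x y \right)} + 3 C^{2} y^{2} \cos^{2}{\left(x y \right)} - 2 C^{2} y \sin{\left(x y \right)} \cos{\left(x y \right)}
This must equal f(x, y) identically; expanded, f = - 4 x^{2} e^{x} \cos{\left(x y \right)} + 6 x^{2} \sin{\left(x \right)} \cos{\left(x y \right)} + 2 x^{2} \cos^{2}{\left(x y \right)} - 6 y^{2} e^{x} \cos{\left(x y \right)} + 9 y^{2} \sin{\left(x \right)} \cos{\left(x y \right)} + 3 y^{2} \cos^{2}{\left(x y \right)} + 4 y e^{x} \sin{\left(x y \right)} - 6 y \sin{\left(x \right)} \sin{\left(x y \right)} - 2 y \sin{\left(x y \right)} \cos{\left(x y \right)} - 4 e^{2 x} - 12 e^{x} \sin{\left(x \right)} - 12 e^{x} \cos{\left(x \right)} + 2 e^{x} \cos{\left(x y \right)} + 27 \sin^{2}{\left(x \right)} + 18 \sin{\left(x \right)} \cos{\left(x \right)} + 9 \sin{\left(x \right)} \cos{\left(x y \right)} + 6 \cos{\left(x \right)} \cos{\left(x y \right)}.
Matching coefficients of the independent functions:
(each divided by its leading coefficient; functions giving the same equation are listed together)
  [x^{2} \cos^{2}{\left(x y \right)}, y^{2} \cos^{2}{\left(x y \right)}, y \sin{\left(x y \right)} \cos{\left(x y \right)}]:  C^{2} - 1 = 0
  [e^{x} \sin{\left(x \right)}, e^{x} \cos{\left(x \right)}]:  A B + 6 = 0
  [e^{x} \cos{\left(x y \right)}, x^{2} e^{x} \cos{\left(x y \right)}, y e^{x} \sin{\left(x y \right)}, …]:  A C + 2 = 0
  [\sin{\left(x \right)} \cos{\left(x \right)}, \sin^{2}{\left(x \right)}]:  B^{2} - 9 = 0
  [\sin{\left(x \right)} \cos{\left(x y \right)}, \cos{\left(x \right)} \cos{\left(x y \right)}, x^{2} \sin{\left(x \right)} \cos{\left(x y \right)}, …]:  B C - 3 = 0
  [e^{2 x}]:  A^{2} - 4 = 0
These equations allow (A, B, C) = (-2, 3, 1) or (2, -3, -1).
Impose the point condition(s):
  u(0, 0) = -1  ⟹  A + C = -1
Only A = -2, B = 3, C = 1 satisfies everything.
Hence u(x, y) = - 2 e^{x} + 3 \sin{\left(x \right)} + \cos{\left(x y \right)}.

Answer: u(x, y) = - 2 e^{x} + 3 \sin{\left(x \right)} + \cos{\left(x y \right)}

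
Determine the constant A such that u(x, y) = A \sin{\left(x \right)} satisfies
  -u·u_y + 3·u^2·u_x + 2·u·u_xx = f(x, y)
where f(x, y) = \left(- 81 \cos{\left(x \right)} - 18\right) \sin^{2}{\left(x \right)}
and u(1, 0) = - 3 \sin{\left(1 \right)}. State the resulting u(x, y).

Substitute the ansatz u = A \sin{\left(x \right)} into the left-hand side.
Derivatives of the ansatz:
  u_y = 0
  u_x = A \cos{\left(x \right)}
  u_xx = - A \sin{\left(x \right)}
Term by term:
  -u·u_y = 0
  3·u^2·u_x = 3 A^{3} \sin^{2}{\left(x \right)} \cos{\left(x \right)}
  2·u·u_xx = - 2 A^{2} \sin^{2}{\left(x \right)}
So the left-hand side equals
  3 A^{3} \sin^{2}{\left(x \right)} \cos{\left(x \right)} - 2 A^{2} \sin^{2}{\left(x \right)}
This must equal f(x, y) identically; expanded, f = - 81 \sin^{2}{\left(x \right)} \cos{\left(x \right)} - 18 \sin^{2}{\left(x \right)}.
Matching coefficients of the independent functions:
  [\sin^{2}{\left(x \right)} \cos{\left(x \right)}]:  3 A^{3} = -81
  [\sin^{2}{\left(x \right)}]:  - 2 A^{2} = -18
Solving: A = -3.
Check against the point condition:
  u(1, 0) = - 3 \sin{\left(1 \right)}  ⟹  A \sin{\left(1 \right)} = - 3 \sin{\left(1 \right)}  ✓
Hence u(x, y) = - 3 \sin{\left(x \right)}.

Answer: u(x, y) = - 3 \sin{\left(x \right)}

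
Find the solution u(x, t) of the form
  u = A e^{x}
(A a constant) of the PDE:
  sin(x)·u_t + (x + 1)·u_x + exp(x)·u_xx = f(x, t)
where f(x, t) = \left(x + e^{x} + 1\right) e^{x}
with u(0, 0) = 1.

Substitute the ansatz u = A e^{x} into the left-hand side.
Derivatives of the ansatz:
  u_t = 0
  u_x = A e^{x}
  u_xx = A e^{x}
Term by term:
  sin(x)·u_t = 0
  (x + 1)·u_x = A x e^{x} + A e^{x}
  exp(x)·u_xx = A e^{2 x}
So the left-hand side equals
  A x e^{x} + A e^{2 x} + A e^{x}
This must equal f(x, t) identically; expanded, f = x e^{x} + e^{2 x} + e^{x}.
Matching coefficients of the independent functions:
  [x e^{x}, e^{x}, e^{2 x}]:  A = 1
Solving: A = 1.
Check against the point condition:
  u(0, 0) = 1  ⟹  A = 1  ✓
Hence u(x, t) = e^{x}.

Answer: u(x, t) = e^{x}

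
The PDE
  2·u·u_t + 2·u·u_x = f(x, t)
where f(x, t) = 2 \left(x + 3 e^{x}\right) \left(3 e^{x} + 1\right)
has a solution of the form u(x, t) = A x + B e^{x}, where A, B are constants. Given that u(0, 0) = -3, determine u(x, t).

Substitute the ansatz u = A x + B e^{x} into the left-hand side.
Derivatives of the ansatz:
  u_t = 0
  u_x = A + B e^{x}
Term by term:
  2·u·u_t = 0
  2·u·u_x = 2 A^{2} x + 2 A B x e^{x} + 2 A B e^{x} + 2 B^{2} e^{2 x}
So the left-hand side equals
  2 A^{2} x + 2 A B x e^{x} + 2 A B e^{x} + 2 B^{2} e^{2 x}
This must equal f(x, t) identically; expanded, f = 6 x e^{x} + 2 x + 18 e^{2 x} + 6 e^{x}.
Matching coefficients of the independent functions:
  [x]:  2 A^{2} = 2
  [x e^{x}, e^{x}]:  2 A B = 6
  [e^{2 x}]:  2 B^{2} = 18
These equations allow (A, B) = (-1, -3) or (1, 3).
Impose the point condition(s):
  u(0, 0) = -3  ⟹  B = -3
Only A = -1, B = -3 satisfies everything.
Hence u(x, t) = - x - 3 e^{x}.

Answer: u(x, t) = - x - 3 e^{x}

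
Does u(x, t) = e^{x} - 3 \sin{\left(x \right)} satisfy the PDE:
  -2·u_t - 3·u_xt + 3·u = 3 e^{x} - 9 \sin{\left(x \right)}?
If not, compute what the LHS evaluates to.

Answer: Yes

Derivation:
Evaluate each term of the left-hand side for u = e^{x} - 3 \sin{\left(x \right)}.
Derivatives:
  u_t = 0
  u_xt = 0
Terms:
  -2·u_t = 0
  -3·u_xt = 0
  3·u = 3 e^{x} - 9 \sin{\left(x \right)}
Sum: LHS = 3 e^{x} - 9 \sin{\left(x \right)}
This is exactly the given right-hand side, so u is a solution.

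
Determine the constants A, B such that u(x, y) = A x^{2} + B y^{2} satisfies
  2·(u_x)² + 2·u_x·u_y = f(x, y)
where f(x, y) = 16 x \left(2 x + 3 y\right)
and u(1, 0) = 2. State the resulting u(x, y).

Substitute the ansatz u = A x^{2} + B y^{2} into the left-hand side.
Derivatives of the ansatz:
  u_x = 2 A x
  u_y = 2 B y
Term by term:
  2·(u_x)² = 8 A^{2} x^{2}
  2·u_x·u_y = 8 A B x y
So the left-hand side equals
  8 A^{2} x^{2} + 8 A B x y
This must equal f(x, y) = 16 x \left(2 x + 3 y\right) identically.
Matching coefficients of the independent functions:
  [x^{2}]:  8 A^{2} = 32
  [x y]:  8 A B = 48
These equations allow (A, B) = (-2, -3) or (2, 3).
Impose the point condition(s):
  u(1, 0) = 2  ⟹  A = 2
Only A = 2, B = 3 satisfies everything.
Hence u(x, y) = 2 x^{2} + 3 y^{2}.

Answer: u(x, y) = 2 x^{2} + 3 y^{2}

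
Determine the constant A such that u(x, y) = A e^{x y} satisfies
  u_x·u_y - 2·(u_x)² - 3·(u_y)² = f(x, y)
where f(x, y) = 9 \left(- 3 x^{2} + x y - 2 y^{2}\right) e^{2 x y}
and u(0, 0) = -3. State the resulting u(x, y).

Answer: u(x, y) = - 3 e^{x y}

Derivation:
Substitute the ansatz u = A e^{x y} into the left-hand side.
Derivatives of the ansatz:
  u_x = A y e^{x y}
  u_y = A x e^{x y}
Term by term:
  u_x·u_y = A^{2} x y e^{2 x y}
  -2·(u_x)² = - 2 A^{2} y^{2} e^{2 x y}
  -3·(u_y)² = - 3 A^{2} x^{2} e^{2 x y}
So the left-hand side equals
  - 3 A^{2} x^{2} e^{2 x y} + A^{2} x y e^{2 x y} - 2 A^{2} y^{2} e^{2 x y}
This must equal f(x, y) identically; expanded, f = - 27 x^{2} e^{2 x y} + 9 x y e^{2 x y} - 18 y^{2} e^{2 x y}.
Matching coefficients of the independent functions:
  [x^{2} e^{2 x y}]:  - 3 A^{2} = -27
  [y^{2} e^{2 x y}]:  - 2 A^{2} = -18
  [x y e^{2 x y}]:  A^{2} = 9
These equations allow (A) = (-3) or (3).
Impose the point condition(s):
  u(0, 0) = -3  ⟹  A = -3
Only A = -3 satisfies everything.
Hence u(x, y) = - 3 e^{x y}.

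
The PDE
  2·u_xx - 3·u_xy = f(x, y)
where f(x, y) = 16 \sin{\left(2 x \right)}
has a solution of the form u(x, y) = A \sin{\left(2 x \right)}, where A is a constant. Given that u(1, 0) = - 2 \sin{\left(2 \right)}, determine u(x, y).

Substitute the ansatz u = A \sin{\left(2 x \right)} into the left-hand side.
Derivatives of the ansatz:
  u_xx = - 4 A \sin{\left(2 x \right)}
  u_xy = 0
Term by term:
  2·u_xx = - 8 A \sin{\left(2 x \right)}
  -3·u_xy = 0
So the left-hand side equals
  - 8 A \sin{\left(2 x \right)}
This must equal f(x, y) = 16 \sin{\left(2 x \right)} identically.
Matching coefficients of the independent functions:
  [\sin{\left(2 x \right)}]:  - 8 A = 16
Solving: A = -2.
Check against the point condition:
  u(1, 0) = - 2 \sin{\left(2 \right)}  ⟹  A \sin{\left(2 \right)} = - 2 \sin{\left(2 \right)}  ✓
Hence u(x, y) = - 2 \sin{\left(2 x \right)}.

Answer: u(x, y) = - 2 \sin{\left(2 x \right)}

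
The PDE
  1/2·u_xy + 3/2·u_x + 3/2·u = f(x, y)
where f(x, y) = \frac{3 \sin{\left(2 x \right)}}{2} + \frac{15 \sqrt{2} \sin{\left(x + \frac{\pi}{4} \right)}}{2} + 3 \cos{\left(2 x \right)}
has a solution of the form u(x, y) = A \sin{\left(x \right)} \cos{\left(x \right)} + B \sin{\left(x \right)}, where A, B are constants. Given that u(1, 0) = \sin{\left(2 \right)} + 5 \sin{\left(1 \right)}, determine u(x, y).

Answer: u(x, y) = 2 \sin{\left(x \right)} \cos{\left(x \right)} + 5 \sin{\left(x \right)}

Derivation:
Substitute the ansatz u = A \sin{\left(x \right)} \cos{\left(x \right)} + B \sin{\left(x \right)} into the left-hand side.
Derivatives of the ansatz:
  u_xy = 0
  u_x = - A \sin^{2}{\left(x \right)} + A \cos^{2}{\left(x \right)} + B \cos{\left(x \right)}
Term by term:
  1/2·u_xy = 0
  3/2·u_x = - \frac{3 A \sin^{2}{\left(x \right)}}{2} + \frac{3 A \cos^{2}{\left(x \right)}}{2} + \frac{3 B \cos{\left(x \right)}}{2}
  3/2·u = \frac{3 A \sin{\left(x \right)} \cos{\left(x \right)}}{2} + \frac{3 B \sin{\left(x \right)}}{2}
So the left-hand side equals
  - \frac{3 A \sin^{2}{\left(x \right)}}{2} + \frac{3 A \sin{\left(x \right)} \cos{\left(x \right)}}{2} + \frac{3 A \cos^{2}{\left(x \right)}}{2} + \frac{3 B \sin{\left(x \right)}}{2} + \frac{3 B \cos{\left(x \right)}}{2}
This must equal f(x, y) identically; expanded, f = - 3 \sin^{2}{\left(x \right)} + 3 \sin{\left(x \right)} \cos{\left(x \right)} + \frac{15 \sin{\left(x \right)}}{2} + 3 \cos^{2}{\left(x \right)} + \frac{15 \cos{\left(x \right)}}{2}.
Matching coefficients of the independent functions:
  [\sin{\left(x \right)} \cos{\left(x \right)}, \cos^{2}{\left(x \right)}]:  \frac{3 A}{2} = 3
  [\sin{\left(x \right)}, \cos{\left(x \right)}]:  \frac{3 B}{2} = \frac{15}{2}
  [\sin^{2}{\left(x \right)}]:  - \frac{3 A}{2} = -3
Solving: A = 2, B = 5.
Check against the point condition:
  u(1, 0) = \sin{\left(2 \right)} + 5 \sin{\left(1 \right)}  ⟹  A \sin{\left(1 \right)} \cos{\left(1 \right)} + B \sin{\left(1 \right)} = \sin{\left(2 \right)} + 5 \sin{\left(1 \right)}  ✓
Hence u(x, y) = 2 \sin{\left(x \right)} \cos{\left(x \right)} + 5 \sin{\left(x \right)}.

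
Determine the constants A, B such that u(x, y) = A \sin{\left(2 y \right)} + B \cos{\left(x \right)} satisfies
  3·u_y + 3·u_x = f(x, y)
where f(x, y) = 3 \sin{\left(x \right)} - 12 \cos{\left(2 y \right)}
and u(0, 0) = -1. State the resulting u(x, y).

Substitute the ansatz u = A \sin{\left(2 y \right)} + B \cos{\left(x \right)} into the left-hand side.
Derivatives of the ansatz:
  u_y = 2 A \cos{\left(2 y \right)}
  u_x = - B \sin{\left(x \right)}
Term by term:
  3·u_y = 6 A \cos{\left(2 y \right)}
  3·u_x = - 3 B \sin{\left(x \right)}
So the left-hand side equals
  6 A \cos{\left(2 y \right)} - 3 B \sin{\left(x \right)}
This must equal f(x, y) = 3 \sin{\left(x \right)} - 12 \cos{\left(2 y \right)} identically.
Matching coefficients of the independent functions:
  [\sin{\left(x \right)}]:  - 3 B = 3
  [\cos{\left(2 y \right)}]:  6 A = -12
Solving: A = -2, B = -1.
Check against the point condition:
  u(0, 0) = -1  ⟹  B = -1  ✓
Hence u(x, y) = - 2 \sin{\left(2 y \right)} - \cos{\left(x \right)}.

Answer: u(x, y) = - 2 \sin{\left(2 y \right)} - \cos{\left(x \right)}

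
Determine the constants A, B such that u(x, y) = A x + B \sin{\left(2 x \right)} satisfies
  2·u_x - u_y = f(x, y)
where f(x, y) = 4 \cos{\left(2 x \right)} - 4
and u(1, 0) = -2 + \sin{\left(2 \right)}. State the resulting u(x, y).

Substitute the ansatz u = A x + B \sin{\left(2 x \right)} into the left-hand side.
Derivatives of the ansatz:
  u_x = A + 2 B \cos{\left(2 x \right)}
  u_y = 0
Term by term:
  2·u_x = 2 A + 4 B \cos{\left(2 x \right)}
  -u_y = 0
So the left-hand side equals
  2 A + 4 B \cos{\left(2 x \right)}
This must equal f(x, y) = 4 \cos{\left(2 x \right)} - 4 identically.
Matching coefficients of the independent functions:
  [constant term]:  2 A = -4
  [\cos{\left(2 x \right)}]:  4 B = 4
Solving: A = -2, B = 1.
Check against the point condition:
  u(1, 0) = -2 + \sin{\left(2 \right)}  ⟹  A + B \sin{\left(2 \right)} = -2 + \sin{\left(2 \right)}  ✓
Hence u(x, y) = - 2 x + \sin{\left(2 x \right)}.

Answer: u(x, y) = - 2 x + \sin{\left(2 x \right)}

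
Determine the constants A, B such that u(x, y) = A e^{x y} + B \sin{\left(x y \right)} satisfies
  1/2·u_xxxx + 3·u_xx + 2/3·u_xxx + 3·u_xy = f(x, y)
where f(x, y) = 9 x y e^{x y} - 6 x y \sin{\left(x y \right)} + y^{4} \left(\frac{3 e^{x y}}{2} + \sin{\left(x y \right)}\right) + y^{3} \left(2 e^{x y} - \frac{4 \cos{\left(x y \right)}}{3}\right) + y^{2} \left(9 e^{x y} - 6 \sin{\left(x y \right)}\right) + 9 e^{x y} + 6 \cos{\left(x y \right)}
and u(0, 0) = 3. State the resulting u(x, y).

Substitute the ansatz u = A e^{x y} + B \sin{\left(x y \right)} into the left-hand side.
Derivatives of the ansatz:
  u_xxxx = A y^{4} e^{x y} + B y^{4} \sin{\left(x y \right)}
  u_xx = A y^{2} e^{x y} - B y^{2} \sin{\left(x y \right)}
  u_xxx = A y^{3} e^{x y} - B y^{3} \cos{\left(x y \right)}
  u_xy = A x y e^{x y} + A e^{x y} - B x y \sin{\left(x y \right)} + B \cos{\left(x y \right)}
Term by term:
  1/2·u_xxxx = \frac{A y^{4} e^{x y}}{2} + \frac{B y^{4} \sin{\left(x y \right)}}{2}
  3·u_xx = 3 A y^{2} e^{x y} - 3 B y^{2} \sin{\left(x y \right)}
  2/3·u_xxx = \frac{2 A y^{3} e^{x y}}{3} - \frac{2 B y^{3} \cos{\left(x y \right)}}{3}
  3·u_xy = 3 A x y e^{x y} + 3 A e^{x y} - 3 B x y \sin{\left(x y \right)} + 3 B \cos{\left(x y \right)}
So the left-hand side equals
  3 A x y e^{x y} + \frac{A y^{4} e^{x y}}{2} + \frac{2 A y^{3} e^{x y}}{3} + 3 A y^{2} e^{x y} + 3 A e^{x y} - 3 B x y \sin{\left(x y \right)} + \frac{B y^{4} \sin{\left(x y \right)}}{2} - \frac{2 B y^{3} \cos{\left(x y \right)}}{3} - 3 B y^{2} \sin{\left(x y \right)} + 3 B \cos{\left(x y \right)}
This must equal f(x, y) identically; expanded, f = 9 x y e^{x y} - 6 x y \sin{\left(x y \right)} + \frac{3 y^{4} e^{x y}}{2} + y^{4} \sin{\left(x y \right)} + 2 y^{3} e^{x y} - \frac{4 y^{3} \cos{\left(x y \right)}}{3} + 9 y^{2} e^{x y} - 6 y^{2} \sin{\left(x y \right)} + 9 e^{x y} + 6 \cos{\left(x y \right)}.
Matching coefficients of the independent functions:
  [y^{2} e^{x y}, x y e^{x y}, e^{x y}]:  3 A = 9
  [y^{2} \sin{\left(x y \right)}, x y \sin{\left(x y \right)}]:  - 3 B = -6
  [y^{3} e^{x y}]:  \frac{2 A}{3} = 2
  [y^{3} \cos{\left(x y \right)}]:  - \frac{2 B}{3} = - \frac{4}{3}
  [y^{4} e^{x y}]:  \frac{A}{2} = \frac{3}{2}
  [y^{4} \sin{\left(x y \right)}]:  \frac{B}{2} = 1
  [\cos{\left(x y \right)}]:  3 B = 6
Solving: A = 3, B = 2.
Check against the point condition:
  u(0, 0) = 3  ⟹  A = 3  ✓
Hence u(x, y) = 3 e^{x y} + 2 \sin{\left(x y \right)}.

Answer: u(x, y) = 3 e^{x y} + 2 \sin{\left(x y \right)}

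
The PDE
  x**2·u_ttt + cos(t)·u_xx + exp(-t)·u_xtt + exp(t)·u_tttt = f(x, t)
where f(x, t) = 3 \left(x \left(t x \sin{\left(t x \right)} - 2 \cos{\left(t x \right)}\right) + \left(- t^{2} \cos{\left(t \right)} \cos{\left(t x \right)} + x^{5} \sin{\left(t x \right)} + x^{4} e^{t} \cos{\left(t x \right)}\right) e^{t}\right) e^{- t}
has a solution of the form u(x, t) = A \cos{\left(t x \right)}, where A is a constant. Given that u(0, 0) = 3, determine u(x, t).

Substitute the ansatz u = A \cos{\left(t x \right)} into the left-hand side.
Derivatives of the ansatz:
  u_ttt = A x^{3} \sin{\left(t x \right)}
  u_xx = - A t^{2} \cos{\left(t x \right)}
  u_xtt = A t x^{2} \sin{\left(t x \right)} - 2 A x \cos{\left(t x \right)}
  u_tttt = A x^{4} \cos{\left(t x \right)}
Term by term:
  x**2·u_ttt = A x^{5} \sin{\left(t x \right)}
  cos(t)·u_xx = - A t^{2} \cos{\left(t \right)} \cos{\left(t x \right)}
  exp(-t)·u_xtt = A t x^{2} e^{- t} \sin{\left(t x \right)} - 2 A x e^{- t} \cos{\left(t x \right)}
  exp(t)·u_tttt = A x^{4} e^{t} \cos{\left(t x \right)}
So the left-hand side equals
  - A t^{2} \cos{\left(t \right)} \cos{\left(t x \right)} + A t x^{2} e^{- t} \sin{\left(t x \right)} + A x^{5} \sin{\left(t x \right)} + A x^{4} e^{t} \cos{\left(t x \right)} - 2 A x e^{- t} \cos{\left(t x \right)}
This must equal f(x, t) identically; expanded, f = - 3 t^{2} \cos{\left(t \right)} \cos{\left(t x \right)} + 3 t x^{2} e^{- t} \sin{\left(t x \right)} + 3 x^{5} \sin{\left(t x \right)} + 3 x^{4} e^{t} \cos{\left(t x \right)} - 6 x e^{- t} \cos{\left(t x \right)}.
Matching coefficients of the independent functions:
  [x^{5} \sin{\left(t x \right)}, x^{4} e^{t} \cos{\left(t x \right)}, t x^{2} e^{- t} \sin{\left(t x \right)}]:  A = 3
  [t^{2} \cos{\left(t \right)} \cos{\left(t x \right)}]:  - A = -3
  [x e^{- t} \cos{\left(t x \right)}]:  - 2 A = -6
Solving: A = 3.
Check against the point condition:
  u(0, 0) = 3  ⟹  A = 3  ✓
Hence u(x, t) = 3 \cos{\left(t x \right)}.

Answer: u(x, t) = 3 \cos{\left(t x \right)}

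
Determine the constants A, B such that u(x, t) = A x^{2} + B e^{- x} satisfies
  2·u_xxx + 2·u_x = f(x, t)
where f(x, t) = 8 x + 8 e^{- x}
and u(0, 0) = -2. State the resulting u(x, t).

Answer: u(x, t) = 2 x^{2} - 2 e^{- x}

Derivation:
Substitute the ansatz u = A x^{2} + B e^{- x} into the left-hand side.
Derivatives of the ansatz:
  u_xxx = - B e^{- x}
  u_x = 2 A x - B e^{- x}
Term by term:
  2·u_xxx = - 2 B e^{- x}
  2·u_x = 4 A x - 2 B e^{- x}
So the left-hand side equals
  4 A x - 4 B e^{- x}
This must equal f(x, t) = 8 x + 8 e^{- x} identically.
Matching coefficients of the independent functions:
  [x]:  4 A = 8
  [e^{- x}]:  - 4 B = 8
Solving: A = 2, B = -2.
Check against the point condition:
  u(0, 0) = -2  ⟹  B = -2  ✓
Hence u(x, t) = 2 x^{2} - 2 e^{- x}.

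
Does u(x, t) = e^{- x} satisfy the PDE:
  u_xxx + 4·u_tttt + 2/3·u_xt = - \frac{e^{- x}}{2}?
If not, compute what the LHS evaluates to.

Answer: No, the LHS evaluates to - e^{- x}

Derivation:
Evaluate each term of the left-hand side for u = e^{- x}.
Derivatives:
  u_xxx = - e^{- x}
  u_tttt = 0
  u_xt = 0
Terms:
  u_xxx = - e^{- x}
  4·u_tttt = 0
  2/3·u_xt = 0
Sum: LHS = - e^{- x}
Given right-hand side: - \frac{e^{- x}}{2}. Difference LHS − RHS = - \frac{e^{- x}}{2} ≠ 0, so u is not a solution.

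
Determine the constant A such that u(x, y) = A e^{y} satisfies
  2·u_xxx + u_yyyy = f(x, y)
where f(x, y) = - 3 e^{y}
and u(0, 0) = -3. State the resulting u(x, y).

Answer: u(x, y) = - 3 e^{y}

Derivation:
Substitute the ansatz u = A e^{y} into the left-hand side.
Derivatives of the ansatz:
  u_xxx = 0
  u_yyyy = A e^{y}
Term by term:
  2·u_xxx = 0
  u_yyyy = A e^{y}
So the left-hand side equals
  A e^{y}
This must equal f(x, y) = - 3 e^{y} identically.
Matching coefficients of the independent functions:
  [e^{y}]:  A = -3
Solving: A = -3.
Check against the point condition:
  u(0, 0) = -3  ⟹  A = -3  ✓
Hence u(x, y) = - 3 e^{y}.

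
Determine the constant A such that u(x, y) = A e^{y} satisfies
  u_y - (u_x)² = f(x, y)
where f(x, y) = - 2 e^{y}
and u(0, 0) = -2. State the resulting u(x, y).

Substitute the ansatz u = A e^{y} into the left-hand side.
Derivatives of the ansatz:
  u_y = A e^{y}
  u_x = 0
Term by term:
  u_y = A e^{y}
  -(u_x)² = 0
So the left-hand side equals
  A e^{y}
This must equal f(x, y) = - 2 e^{y} identically.
Matching coefficients of the independent functions:
  [e^{y}]:  A = -2
Solving: A = -2.
Check against the point condition:
  u(0, 0) = -2  ⟹  A = -2  ✓
Hence u(x, y) = - 2 e^{y}.

Answer: u(x, y) = - 2 e^{y}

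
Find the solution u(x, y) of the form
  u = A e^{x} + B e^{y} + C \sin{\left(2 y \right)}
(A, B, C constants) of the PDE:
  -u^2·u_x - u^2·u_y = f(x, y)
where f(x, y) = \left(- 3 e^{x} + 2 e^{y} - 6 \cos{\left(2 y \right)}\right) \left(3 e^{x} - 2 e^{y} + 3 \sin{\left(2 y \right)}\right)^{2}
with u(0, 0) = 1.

Substitute the ansatz u = A e^{x} + B e^{y} + C \sin{\left(2 y \right)} into the left-hand side.
Derivatives of the ansatz:
  u_x = A e^{x}
  u_y = B e^{y} + 2 C \cos{\left(2 y \right)}
Term by term:
  -u^2·u_x = - A^{3} e^{3 x} - 2 A^{2} B e^{2 x} e^{y} - 2 A^{2} C e^{2 x} \sin{\left(2 y \right)} - A B^{2} e^{x} e^{2 y} - 2 A B C e^{x} e^{y} \sin{\left(2 y \right)} - A C^{2} e^{x} \sin^{2}{\left(2 y \right)}
  -u^2·u_y = - A^{2} B e^{2 x} e^{y} - 2 A^{2} C e^{2 x} \cos{\left(2 y \right)} - 2 A B^{2} e^{x} e^{2 y} - 2 A B C e^{x} e^{y} \sin{\left(2 y \right)} - 4 A B C e^{x} e^{y} \cos{\left(2 y \right)} - 4 A C^{2} e^{x} \sin{\left(2 y \right)} \cos{\left(2 y \right)} - B^{3} e^{3 y} - 2 B^{2} C e^{2 y} \sin{\left(2 y \right)} - 2 B^{2} C e^{2 y} \cos{\left(2 y \right)} - B C^{2} e^{y} \sin^{2}{\left(2 y \right)} - 4 B C^{2} e^{y} \sin{\left(2 y \right)} \cos{\left(2 y \right)} - 2 C^{3} \sin^{2}{\left(2 y \right)} \cos{\left(2 y \right)}
So the left-hand side equals
  - A^{3} e^{3 x} - 3 A^{2} B e^{2 x} e^{y} - 2 A^{2} C e^{2 x} \sin{\left(2 y \right)} - 2 A^{2} C e^{2 x} \cos{\left(2 y \right)} - 3 A B^{2} e^{x} e^{2 y} - 4 A B C e^{x} e^{y} \sin{\left(2 y \right)} - 4 A B C e^{x} e^{y} \cos{\left(2 y \right)} - A C^{2} e^{x} \sin^{2}{\left(2 y \right)} - 4 A C^{2} e^{x} \sin{\left(2 y \right)} \cos{\left(2 y \right)} - B^{3} e^{3 y} - 2 B^{2} C e^{2 y} \sin{\left(2 y \right)} - 2 B^{2} C e^{2 y} \cos{\left(2 y \right)} - B C^{2} e^{y} \sin^{2}{\left(2 y \right)} - 4 B C^{2} e^{y} \sin{\left(2 y \right)} \cos{\left(2 y \right)} - 2 C^{3} \sin^{2}{\left(2 y \right)} \cos{\left(2 y \right)}
This must equal f(x, y) identically; expanded, f = - 27 e^{3 x} + 54 e^{2 x} e^{y} - 54 e^{2 x} \sin{\left(2 y \right)} - 54 e^{2 x} \cos{\left(2 y \right)} - 36 e^{x} e^{2 y} + 72 e^{x} e^{y} \sin{\left(2 y \right)} + 72 e^{x} e^{y} \cos{\left(2 y \right)} - 27 e^{x} \sin^{2}{\left(2 y \right)} - 108 e^{x} \sin{\left(2 y \right)} \cos{\left(2 y \right)} + 8 e^{3 y} - 24 e^{2 y} \sin{\left(2 y \right)} - 24 e^{2 y} \cos{\left(2 y \right)} + 18 e^{y} \sin^{2}{\left(2 y \right)} + 72 e^{y} \sin{\left(2 y \right)} \cos{\left(2 y \right)} - 54 \sin^{2}{\left(2 y \right)} \cos{\left(2 y \right)}.
Matching coefficients of the independent functions:
(each divided by its leading coefficient; functions giving the same equation are listed together)
  [e^{x} e^{2 y}]:  A B^{2} - 12 = 0
  [e^{x} \sin^{2}{\left(2 y \right)}, e^{x} \sin{\left(2 y \right)} \cos{\left(2 y \right)}]:  A C^{2} - 27 = 0
  [e^{2 x} e^{y}]:  A^{2} B + 18 = 0
  [e^{2 x} \sin{\left(2 y \right)}, e^{2 x} \cos{\left(2 y \right)}]:  A^{2} C - 27 = 0
  [e^{y} \sin^{2}{\left(2 y \right)}, e^{y} \sin{\left(2 y \right)} \cos{\left(2 y \right)}]:  B C^{2} + 18 = 0
  [e^{2 y} \sin{\left(2 y \right)}, e^{2 y} \cos{\left(2 y \right)}]:  B^{2} C - 12 = 0
  [\sin^{2}{\left(2 y \right)} \cos{\left(2 y \right)}]:  C^{3} - 27 = 0
  [e^{x} e^{y} \sin{\left(2 y \right)}, e^{x} e^{y} \cos{\left(2 y \right)}]:  A B C + 18 = 0
  [e^{3 x}]:  A^{3} - 27 = 0
  [e^{3 y}]:  B^{3} + 8 = 0
Solving: A = 3, B = -2, C = 3.
Check against the point condition:
  u(0, 0) = 1  ⟹  A + B = 1  ✓
Hence u(x, y) = 3 e^{x} - 2 e^{y} + 3 \sin{\left(2 y \right)}.

Answer: u(x, y) = 3 e^{x} - 2 e^{y} + 3 \sin{\left(2 y \right)}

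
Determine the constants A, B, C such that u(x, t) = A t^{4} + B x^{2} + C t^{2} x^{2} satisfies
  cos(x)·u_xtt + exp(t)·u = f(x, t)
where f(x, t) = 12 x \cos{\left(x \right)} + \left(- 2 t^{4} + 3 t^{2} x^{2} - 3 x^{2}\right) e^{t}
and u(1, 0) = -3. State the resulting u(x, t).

Substitute the ansatz u = A t^{4} + B x^{2} + C t^{2} x^{2} into the left-hand side.
Derivatives of the ansatz:
  u_xtt = 4 C x
Term by term:
  cos(x)·u_xtt = 4 C x \cos{\left(x \right)}
  exp(t)·u = A t^{4} e^{t} + B x^{2} e^{t} + C t^{2} x^{2} e^{t}
So the left-hand side equals
  A t^{4} e^{t} + B x^{2} e^{t} + C t^{2} x^{2} e^{t} + 4 C x \cos{\left(x \right)}
This must equal f(x, t) identically; expanded, f = - 2 t^{4} e^{t} + 3 t^{2} x^{2} e^{t} - 3 x^{2} e^{t} + 12 x \cos{\left(x \right)}.
Matching coefficients of the independent functions:
  [t^{4} e^{t}]:  A = -2
  [x \cos{\left(x \right)}]:  4 C = 12
  [x^{2} e^{t}]:  B = -3
  [t^{2} x^{2} e^{t}]:  C = 3
Solving: A = -2, B = -3, C = 3.
Check against the point condition:
  u(1, 0) = -3  ⟹  B = -3  ✓
Hence u(x, t) = - 2 t^{4} + 3 t^{2} x^{2} - 3 x^{2}.

Answer: u(x, t) = - 2 t^{4} + 3 t^{2} x^{2} - 3 x^{2}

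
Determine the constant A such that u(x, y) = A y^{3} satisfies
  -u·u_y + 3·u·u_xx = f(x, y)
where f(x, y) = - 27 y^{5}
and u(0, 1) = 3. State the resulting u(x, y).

Answer: u(x, y) = 3 y^{3}

Derivation:
Substitute the ansatz u = A y^{3} into the left-hand side.
Derivatives of the ansatz:
  u_y = 3 A y^{2}
  u_xx = 0
Term by term:
  -u·u_y = - 3 A^{2} y^{5}
  3·u·u_xx = 0
So the left-hand side equals
  - 3 A^{2} y^{5}
This must equal f(x, y) = - 27 y^{5} identically.
Matching coefficients of the independent functions:
  [y^{5}]:  - 3 A^{2} = -27
These equations allow (A) = (-3) or (3).
Impose the point condition(s):
  u(0, 1) = 3  ⟹  A = 3
Only A = 3 satisfies everything.
Hence u(x, y) = 3 y^{3}.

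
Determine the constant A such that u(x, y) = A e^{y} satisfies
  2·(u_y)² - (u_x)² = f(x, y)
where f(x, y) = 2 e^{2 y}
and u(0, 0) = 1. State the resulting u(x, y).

Answer: u(x, y) = e^{y}

Derivation:
Substitute the ansatz u = A e^{y} into the left-hand side.
Derivatives of the ansatz:
  u_y = A e^{y}
  u_x = 0
Term by term:
  2·(u_y)² = 2 A^{2} e^{2 y}
  -(u_x)² = 0
So the left-hand side equals
  2 A^{2} e^{2 y}
This must equal f(x, y) = 2 e^{2 y} identically.
Matching coefficients of the independent functions:
  [e^{2 y}]:  2 A^{2} = 2
These equations allow (A) = (-1) or (1).
Impose the point condition(s):
  u(0, 0) = 1  ⟹  A = 1
Only A = 1 satisfies everything.
Hence u(x, y) = e^{y}.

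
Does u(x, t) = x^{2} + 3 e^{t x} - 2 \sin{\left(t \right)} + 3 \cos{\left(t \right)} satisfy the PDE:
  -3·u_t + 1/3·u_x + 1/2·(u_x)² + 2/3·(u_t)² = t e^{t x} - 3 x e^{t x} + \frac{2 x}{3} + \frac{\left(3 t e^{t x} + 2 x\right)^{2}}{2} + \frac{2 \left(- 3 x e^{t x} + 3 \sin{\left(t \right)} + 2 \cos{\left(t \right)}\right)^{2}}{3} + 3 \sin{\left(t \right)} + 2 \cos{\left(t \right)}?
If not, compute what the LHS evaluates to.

Answer: No, the LHS evaluates to t e^{t x} - 9 x e^{t x} + \frac{2 x}{3} + \frac{\left(3 t e^{t x} + 2 x\right)^{2}}{2} + \frac{2 \left(- 3 x e^{t x} + 3 \sin{\left(t \right)} + 2 \cos{\left(t \right)}\right)^{2}}{3} + 9 \sin{\left(t \right)} + 6 \cos{\left(t \right)}

Derivation:
Evaluate each term of the left-hand side for u = x^{2} + 3 e^{t x} - 2 \sin{\left(t \right)} + 3 \cos{\left(t \right)}.
Derivatives:
  u_t = 3 x e^{t x} - 3 \sin{\left(t \right)} - 2 \cos{\left(t \right)}
  u_x = 3 t e^{t x} + 2 x
Terms:
  -3·u_t = - 9 x e^{t x} + 9 \sin{\left(t \right)} + 6 \cos{\left(t \right)}
  1/3·u_x = t e^{t x} + \frac{2 x}{3}
  1/2·(u_x)² = \frac{\left(3 t e^{t x} + 2 x\right)^{2}}{2}
  2/3·(u_t)² = \frac{2 \left(- 3 x e^{t x} + 3 \sin{\left(t \right)} + 2 \cos{\left(t \right)}\right)^{2}}{3}
Sum: LHS = t e^{t x} - 9 x e^{t x} + \frac{2 x}{3} + \frac{\left(3 t e^{t x} + 2 x\right)^{2}}{2} + \frac{2 \left(- 3 x e^{t x} + 3 \sin{\left(t \right)} + 2 \cos{\left(t \right)}\right)^{2}}{3} + 9 \sin{\left(t \right)} + 6 \cos{\left(t \right)}
Given right-hand side: t e^{t x} - 3 x e^{t x} + \frac{2 x}{3} + \frac{\left(3 t e^{t x} + 2 x\right)^{2}}{2} + \frac{2 \left(- 3 x e^{t x} + 3 \sin{\left(t \right)} + 2 \cos{\left(t \right)}\right)^{2}}{3} + 3 \sin{\left(t \right)} + 2 \cos{\left(t \right)}. Difference LHS − RHS = - 6 x e^{t x} + 6 \sin{\left(t \right)} + 4 \cos{\left(t \right)} ≠ 0, so u is not a solution.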